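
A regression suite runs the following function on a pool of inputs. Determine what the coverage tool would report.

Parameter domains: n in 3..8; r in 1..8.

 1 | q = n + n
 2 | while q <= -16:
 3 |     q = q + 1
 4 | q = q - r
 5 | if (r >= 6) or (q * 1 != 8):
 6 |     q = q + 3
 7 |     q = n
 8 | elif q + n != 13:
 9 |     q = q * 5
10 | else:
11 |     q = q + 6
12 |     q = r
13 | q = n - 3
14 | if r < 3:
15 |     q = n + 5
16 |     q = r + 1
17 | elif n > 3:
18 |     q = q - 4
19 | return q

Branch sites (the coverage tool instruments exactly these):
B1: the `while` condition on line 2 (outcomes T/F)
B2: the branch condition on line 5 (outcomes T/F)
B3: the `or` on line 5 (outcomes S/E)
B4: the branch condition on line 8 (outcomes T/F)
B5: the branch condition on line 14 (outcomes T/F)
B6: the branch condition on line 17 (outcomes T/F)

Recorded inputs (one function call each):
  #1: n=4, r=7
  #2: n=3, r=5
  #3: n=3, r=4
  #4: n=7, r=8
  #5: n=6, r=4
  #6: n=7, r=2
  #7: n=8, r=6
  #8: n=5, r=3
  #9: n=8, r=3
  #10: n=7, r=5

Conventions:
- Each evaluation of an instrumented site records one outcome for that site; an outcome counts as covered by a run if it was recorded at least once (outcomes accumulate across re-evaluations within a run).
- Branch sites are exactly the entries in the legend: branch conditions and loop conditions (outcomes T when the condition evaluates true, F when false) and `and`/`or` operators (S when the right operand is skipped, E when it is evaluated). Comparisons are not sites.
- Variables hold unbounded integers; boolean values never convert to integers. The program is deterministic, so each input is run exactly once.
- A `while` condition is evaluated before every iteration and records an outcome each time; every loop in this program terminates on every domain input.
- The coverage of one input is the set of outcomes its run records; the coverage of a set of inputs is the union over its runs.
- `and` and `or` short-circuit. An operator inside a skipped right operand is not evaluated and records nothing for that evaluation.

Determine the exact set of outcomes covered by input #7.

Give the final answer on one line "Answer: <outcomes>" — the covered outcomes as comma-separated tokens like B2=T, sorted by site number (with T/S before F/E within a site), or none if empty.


Tracing the run of input #7 (n=8, r=6):
  B1->F, B3->S, B2->T, B5->F, B6->T
collecting distinct outcomes: B1=F, B2=T, B3=S, B5=F, B6=T
Answer: B1=F, B2=T, B3=S, B5=F, B6=T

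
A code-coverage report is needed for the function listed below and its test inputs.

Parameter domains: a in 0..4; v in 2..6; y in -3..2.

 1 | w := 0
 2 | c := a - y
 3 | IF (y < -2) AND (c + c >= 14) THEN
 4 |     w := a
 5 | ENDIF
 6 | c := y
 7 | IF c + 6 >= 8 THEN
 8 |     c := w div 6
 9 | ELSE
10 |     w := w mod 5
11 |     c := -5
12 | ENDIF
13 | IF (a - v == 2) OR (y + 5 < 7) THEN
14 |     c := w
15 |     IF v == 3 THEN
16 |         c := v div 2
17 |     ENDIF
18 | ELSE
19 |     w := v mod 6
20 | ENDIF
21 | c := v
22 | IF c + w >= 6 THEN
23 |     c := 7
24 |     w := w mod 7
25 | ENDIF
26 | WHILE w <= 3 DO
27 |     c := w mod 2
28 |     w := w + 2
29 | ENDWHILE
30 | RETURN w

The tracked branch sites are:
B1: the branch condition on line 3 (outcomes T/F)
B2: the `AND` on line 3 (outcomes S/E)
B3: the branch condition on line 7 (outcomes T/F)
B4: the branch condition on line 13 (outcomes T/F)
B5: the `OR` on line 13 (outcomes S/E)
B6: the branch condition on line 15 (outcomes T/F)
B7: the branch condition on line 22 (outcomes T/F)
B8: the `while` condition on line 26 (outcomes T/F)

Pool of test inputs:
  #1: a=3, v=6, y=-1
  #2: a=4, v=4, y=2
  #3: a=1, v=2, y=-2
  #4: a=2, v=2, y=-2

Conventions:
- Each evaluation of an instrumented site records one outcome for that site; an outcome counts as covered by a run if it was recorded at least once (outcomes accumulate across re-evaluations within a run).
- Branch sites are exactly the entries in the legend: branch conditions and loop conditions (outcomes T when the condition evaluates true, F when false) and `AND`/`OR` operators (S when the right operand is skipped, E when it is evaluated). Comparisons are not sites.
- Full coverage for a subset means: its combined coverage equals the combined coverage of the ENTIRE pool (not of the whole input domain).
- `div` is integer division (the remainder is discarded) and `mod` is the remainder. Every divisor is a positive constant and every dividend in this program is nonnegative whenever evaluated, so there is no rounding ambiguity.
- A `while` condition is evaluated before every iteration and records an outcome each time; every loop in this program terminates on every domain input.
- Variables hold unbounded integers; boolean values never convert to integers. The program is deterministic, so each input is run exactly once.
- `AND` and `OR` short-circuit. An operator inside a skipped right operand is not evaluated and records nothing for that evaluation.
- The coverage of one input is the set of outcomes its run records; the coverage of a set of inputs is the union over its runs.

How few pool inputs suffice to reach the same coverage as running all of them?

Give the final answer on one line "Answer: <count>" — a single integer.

input #1 (a=3, v=6, y=-1): covers B1=F, B2=S, B3=F, B4=T, B5=E, B6=F, B7=T, B8=T, B8=F
input #2 (a=4, v=4, y=2): covers B1=F, B2=S, B3=T, B4=F, B5=E, B7=T, B8=F
input #3 (a=1, v=2, y=-2): covers B1=F, B2=S, B3=F, B4=T, B5=E, B6=F, B7=F, B8=T, B8=F
input #4 (a=2, v=2, y=-2): covers B1=F, B2=S, B3=F, B4=T, B5=E, B6=F, B7=F, B8=T, B8=F
union over all inputs: B1=F, B2=S, B3=T, B3=F, B4=T, B4=F, B5=E, B6=F, B7=T, B7=F, B8=T, B8=F (12 outcomes)
size 1 is not enough: best union over all size-1 subsets is 9/12
inputs {2, 3} (size 2) cover everything; no size-2 subset with a lexicographically smaller index list covers all 12

Answer: 2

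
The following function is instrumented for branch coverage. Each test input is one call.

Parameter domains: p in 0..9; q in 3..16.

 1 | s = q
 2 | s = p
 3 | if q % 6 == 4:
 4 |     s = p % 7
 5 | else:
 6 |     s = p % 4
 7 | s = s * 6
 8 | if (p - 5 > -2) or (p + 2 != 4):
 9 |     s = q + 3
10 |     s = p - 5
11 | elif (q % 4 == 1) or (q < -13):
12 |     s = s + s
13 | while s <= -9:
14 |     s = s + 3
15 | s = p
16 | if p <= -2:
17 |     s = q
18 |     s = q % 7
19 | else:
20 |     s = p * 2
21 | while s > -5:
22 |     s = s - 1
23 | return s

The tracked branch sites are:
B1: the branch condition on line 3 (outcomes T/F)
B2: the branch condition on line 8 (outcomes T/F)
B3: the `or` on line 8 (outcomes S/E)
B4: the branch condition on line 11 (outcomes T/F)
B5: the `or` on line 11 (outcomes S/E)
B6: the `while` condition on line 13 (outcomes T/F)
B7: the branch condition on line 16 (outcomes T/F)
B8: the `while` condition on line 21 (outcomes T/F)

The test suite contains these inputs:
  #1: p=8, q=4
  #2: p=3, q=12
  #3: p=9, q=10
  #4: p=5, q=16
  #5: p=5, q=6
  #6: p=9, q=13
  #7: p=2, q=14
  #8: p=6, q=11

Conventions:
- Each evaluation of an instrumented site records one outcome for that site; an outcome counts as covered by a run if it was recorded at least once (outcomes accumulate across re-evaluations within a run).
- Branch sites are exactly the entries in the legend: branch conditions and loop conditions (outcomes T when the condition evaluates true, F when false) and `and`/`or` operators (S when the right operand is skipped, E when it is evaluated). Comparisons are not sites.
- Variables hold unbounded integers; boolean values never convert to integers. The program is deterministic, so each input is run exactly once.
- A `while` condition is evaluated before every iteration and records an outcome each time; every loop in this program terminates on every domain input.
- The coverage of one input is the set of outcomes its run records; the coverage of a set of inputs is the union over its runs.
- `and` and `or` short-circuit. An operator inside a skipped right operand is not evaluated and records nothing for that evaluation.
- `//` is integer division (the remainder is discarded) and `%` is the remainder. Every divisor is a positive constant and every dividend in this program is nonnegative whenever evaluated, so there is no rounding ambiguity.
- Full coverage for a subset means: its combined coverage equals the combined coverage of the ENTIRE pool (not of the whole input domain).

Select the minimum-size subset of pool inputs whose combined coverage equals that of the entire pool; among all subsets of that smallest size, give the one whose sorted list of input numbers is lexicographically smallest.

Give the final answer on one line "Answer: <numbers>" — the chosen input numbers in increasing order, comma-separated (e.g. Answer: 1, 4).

run #1 (p=8, q=4) runs B1->T, B3->S, B2->T, B6->F, B7->F, B8->T, B8->T, B8->T, B8->T, B8->T, B8->T, B8->T, B8->T, B8->T, ...; records B1=T, B2=T, B3=S, B6=F, B7=F, B8=T, B8=F
run #2 (p=3, q=12) runs B1->F, B3->E, B2->T, B6->F, B7->F, B8->T, B8->T, B8->T, B8->T, B8->T, B8->T, B8->T, B8->T, B8->T, ...; records B1=F, B2=T, B3=E, B6=F, B7=F, B8=T, B8=F
run #3 (p=9, q=10) runs B1->T, B3->S, B2->T, B6->F, B7->F, B8->T, B8->T, B8->T, B8->T, B8->T, B8->T, B8->T, B8->T, B8->T, ...; records B1=T, B2=T, B3=S, B6=F, B7=F, B8=T, B8=F
run #4 (p=5, q=16) runs B1->T, B3->S, B2->T, B6->F, B7->F, B8->T, B8->T, B8->T, B8->T, B8->T, B8->T, B8->T, B8->T, B8->T, ...; records B1=T, B2=T, B3=S, B6=F, B7=F, B8=T, B8=F
run #5 (p=5, q=6) runs B1->F, B3->S, B2->T, B6->F, B7->F, B8->T, B8->T, B8->T, B8->T, B8->T, B8->T, B8->T, B8->T, B8->T, ...; records B1=F, B2=T, B3=S, B6=F, B7=F, B8=T, B8=F
run #6 (p=9, q=13) runs B1->F, B3->S, B2->T, B6->F, B7->F, B8->T, B8->T, B8->T, B8->T, B8->T, B8->T, B8->T, B8->T, B8->T, ...; records B1=F, B2=T, B3=S, B6=F, B7=F, B8=T, B8=F
run #7 (p=2, q=14) runs B1->F, B3->E, B2->F, B5->E, B4->F, B6->F, B7->F, B8->T, B8->T, B8->T, B8->T, B8->T, B8->T, B8->T, ...; records B1=F, B2=F, B3=E, B4=F, B5=E, B6=F, B7=F, B8=T, B8=F
run #8 (p=6, q=11) runs B1->F, B3->S, B2->T, B6->F, B7->F, B8->T, B8->T, B8->T, B8->T, B8->T, B8->T, B8->T, B8->T, B8->T, ...; records B1=F, B2=T, B3=S, B6=F, B7=F, B8=T, B8=F
together the pool reaches 12 outcomes: B1=T, B1=F, B2=T, B2=F, B3=S, B3=E, B4=F, B5=E, B6=F, B7=F, B8=T, B8=F
every size-1 subset falls short of the 12 outcomes (best: 9/12)
at size 2, {1, 7} reaches all 12 outcomes; every lexicographically earlier size-2 subset fails

Answer: 1, 7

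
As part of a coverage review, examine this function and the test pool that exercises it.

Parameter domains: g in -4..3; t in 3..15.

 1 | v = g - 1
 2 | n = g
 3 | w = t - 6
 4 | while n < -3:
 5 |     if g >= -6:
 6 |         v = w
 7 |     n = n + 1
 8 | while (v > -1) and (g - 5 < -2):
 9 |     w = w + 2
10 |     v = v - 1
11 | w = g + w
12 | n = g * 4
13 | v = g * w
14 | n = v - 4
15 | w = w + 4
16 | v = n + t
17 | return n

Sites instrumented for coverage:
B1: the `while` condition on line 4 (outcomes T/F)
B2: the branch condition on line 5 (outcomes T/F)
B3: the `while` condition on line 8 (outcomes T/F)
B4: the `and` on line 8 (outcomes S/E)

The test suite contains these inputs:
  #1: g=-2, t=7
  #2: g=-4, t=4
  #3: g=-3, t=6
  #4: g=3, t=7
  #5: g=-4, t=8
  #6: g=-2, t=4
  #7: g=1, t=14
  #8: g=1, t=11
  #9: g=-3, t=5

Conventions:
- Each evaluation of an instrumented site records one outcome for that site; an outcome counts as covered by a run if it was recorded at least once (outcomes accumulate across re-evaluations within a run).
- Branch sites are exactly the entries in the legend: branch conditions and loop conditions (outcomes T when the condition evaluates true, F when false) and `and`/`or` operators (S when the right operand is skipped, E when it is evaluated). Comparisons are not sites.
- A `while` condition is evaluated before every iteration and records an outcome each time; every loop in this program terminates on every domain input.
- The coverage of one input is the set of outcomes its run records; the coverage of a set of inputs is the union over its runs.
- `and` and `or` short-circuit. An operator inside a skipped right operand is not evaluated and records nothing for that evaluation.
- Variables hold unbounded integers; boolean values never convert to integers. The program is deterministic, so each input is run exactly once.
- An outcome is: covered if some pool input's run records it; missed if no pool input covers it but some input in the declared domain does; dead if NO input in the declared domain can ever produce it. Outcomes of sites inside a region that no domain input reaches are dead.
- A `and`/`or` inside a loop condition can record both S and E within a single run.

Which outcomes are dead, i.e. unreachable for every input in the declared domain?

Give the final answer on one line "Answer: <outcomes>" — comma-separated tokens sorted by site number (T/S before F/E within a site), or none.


exhaustive pass over the 104-input domain:
  B2=F: zero occurrences over every domain input -> dead
  reachable outcomes have witnesses, e.g. B1=T (e.g. g=-4, t=3), B1=F (e.g. g=-4, t=3), B2=T (e.g. g=-4, t=3), B3=T (e.g. g=-4, t=6)
Answer: B2=F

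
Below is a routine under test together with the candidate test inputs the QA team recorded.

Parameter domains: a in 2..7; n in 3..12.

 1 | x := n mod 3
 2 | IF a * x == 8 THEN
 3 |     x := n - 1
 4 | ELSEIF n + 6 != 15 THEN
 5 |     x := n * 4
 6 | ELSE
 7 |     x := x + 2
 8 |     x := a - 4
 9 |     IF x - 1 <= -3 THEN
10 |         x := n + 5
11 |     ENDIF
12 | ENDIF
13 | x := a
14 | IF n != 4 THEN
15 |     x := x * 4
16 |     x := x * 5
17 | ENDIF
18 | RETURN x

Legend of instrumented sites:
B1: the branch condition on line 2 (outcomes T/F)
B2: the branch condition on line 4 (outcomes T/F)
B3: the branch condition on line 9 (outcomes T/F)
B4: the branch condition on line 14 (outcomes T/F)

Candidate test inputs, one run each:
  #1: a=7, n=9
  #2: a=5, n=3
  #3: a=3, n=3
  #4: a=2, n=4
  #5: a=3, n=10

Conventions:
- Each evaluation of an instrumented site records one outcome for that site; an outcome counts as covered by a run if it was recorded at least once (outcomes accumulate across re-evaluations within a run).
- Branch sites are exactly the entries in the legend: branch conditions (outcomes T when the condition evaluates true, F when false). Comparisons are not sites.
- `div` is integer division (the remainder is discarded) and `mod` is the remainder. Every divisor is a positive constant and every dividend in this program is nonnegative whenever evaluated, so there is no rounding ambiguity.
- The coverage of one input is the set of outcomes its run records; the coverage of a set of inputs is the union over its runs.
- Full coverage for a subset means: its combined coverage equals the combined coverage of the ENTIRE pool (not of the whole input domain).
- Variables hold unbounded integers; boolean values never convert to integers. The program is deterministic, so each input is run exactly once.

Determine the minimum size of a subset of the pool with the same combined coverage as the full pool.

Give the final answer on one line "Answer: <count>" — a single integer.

input #1 (a=7, n=9): covers B1=F, B2=F, B3=F, B4=T
input #2 (a=5, n=3): covers B1=F, B2=T, B4=T
input #3 (a=3, n=3): covers B1=F, B2=T, B4=T
input #4 (a=2, n=4): covers B1=F, B2=T, B4=F
input #5 (a=3, n=10): covers B1=F, B2=T, B4=T
pool-wide coverage (6 outcomes): B1=F, B2=T, B2=F, B3=F, B4=T, B4=F
no size-1 subset reaches all 6 outcomes (best union: 4/6)
inputs {1, 4} (size 2) cover everything; no size-2 subset with a lexicographically smaller index list covers all 6

Answer: 2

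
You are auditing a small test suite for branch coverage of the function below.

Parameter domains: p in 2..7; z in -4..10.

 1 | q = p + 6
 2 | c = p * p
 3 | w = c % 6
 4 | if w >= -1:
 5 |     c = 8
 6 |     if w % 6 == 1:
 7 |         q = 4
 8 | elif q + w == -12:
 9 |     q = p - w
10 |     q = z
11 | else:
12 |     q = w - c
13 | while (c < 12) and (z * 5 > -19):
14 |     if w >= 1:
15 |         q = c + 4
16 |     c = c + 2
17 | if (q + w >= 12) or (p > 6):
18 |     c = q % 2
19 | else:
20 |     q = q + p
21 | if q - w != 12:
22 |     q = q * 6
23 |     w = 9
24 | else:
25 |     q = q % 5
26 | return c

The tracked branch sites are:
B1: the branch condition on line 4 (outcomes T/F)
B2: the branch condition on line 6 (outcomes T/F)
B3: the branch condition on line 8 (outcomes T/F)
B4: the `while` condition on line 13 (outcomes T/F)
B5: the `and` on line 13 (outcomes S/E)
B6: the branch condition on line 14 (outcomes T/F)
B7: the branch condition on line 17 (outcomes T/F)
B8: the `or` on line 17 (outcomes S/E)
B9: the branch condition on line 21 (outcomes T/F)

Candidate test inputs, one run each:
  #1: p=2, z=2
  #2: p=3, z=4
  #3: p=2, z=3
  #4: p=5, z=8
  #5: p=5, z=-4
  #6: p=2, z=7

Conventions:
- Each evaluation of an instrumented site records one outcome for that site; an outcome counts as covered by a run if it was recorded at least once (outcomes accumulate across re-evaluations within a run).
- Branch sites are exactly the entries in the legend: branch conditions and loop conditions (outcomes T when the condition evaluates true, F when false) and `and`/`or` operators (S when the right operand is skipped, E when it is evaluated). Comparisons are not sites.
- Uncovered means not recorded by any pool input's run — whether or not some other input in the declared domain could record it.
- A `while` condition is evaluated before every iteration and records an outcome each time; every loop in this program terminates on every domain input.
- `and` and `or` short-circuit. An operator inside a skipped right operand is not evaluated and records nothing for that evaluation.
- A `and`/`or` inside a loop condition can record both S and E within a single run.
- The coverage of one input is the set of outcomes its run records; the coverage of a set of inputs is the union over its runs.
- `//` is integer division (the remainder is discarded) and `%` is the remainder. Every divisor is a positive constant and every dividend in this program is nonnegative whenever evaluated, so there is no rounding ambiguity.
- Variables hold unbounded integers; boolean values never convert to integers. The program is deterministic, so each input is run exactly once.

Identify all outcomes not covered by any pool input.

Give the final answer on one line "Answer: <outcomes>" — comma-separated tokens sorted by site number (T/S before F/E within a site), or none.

input #1, p=2, z=2: events B1->T, B2->F, B5->E, B4->T, B6->T, B5->E, B4->T, B6->T, B5->S, B4->F, B8->S, B7->T, B9->T; outcomes B1=T, B2=F, B4=T, B4=F, B5=S, B5=E, B6=T, B7=T, B8=S, B9=T
input #2, p=3, z=4: events B1->T, B2->F, B5->E, B4->T, B6->T, B5->E, B4->T, B6->T, B5->S, B4->F, B8->S, B7->T, B9->T; outcomes B1=T, B2=F, B4=T, B4=F, B5=S, B5=E, B6=T, B7=T, B8=S, B9=T
input #3, p=2, z=3: events B1->T, B2->F, B5->E, B4->T, B6->T, B5->E, B4->T, B6->T, B5->S, B4->F, B8->S, B7->T, B9->T; outcomes B1=T, B2=F, B4=T, B4=F, B5=S, B5=E, B6=T, B7=T, B8=S, B9=T
input #4, p=5, z=8: events B1->T, B2->T, B5->E, B4->T, B6->T, B5->E, B4->T, B6->T, B5->S, B4->F, B8->S, B7->T, B9->T; outcomes B1=T, B2=T, B4=T, B4=F, B5=S, B5=E, B6=T, B7=T, B8=S, B9=T
input #5, p=5, z=-4: events B1->T, B2->T, B5->E, B4->F, B8->E, B7->F, B9->T; outcomes B1=T, B2=T, B4=F, B5=E, B7=F, B8=E, B9=T
input #6, p=2, z=7: events B1->T, B2->F, B5->E, B4->T, B6->T, B5->E, B4->T, B6->T, B5->S, B4->F, B8->S, B7->T, B9->T; outcomes B1=T, B2=F, B4=T, B4=F, B5=S, B5=E, B6=T, B7=T, B8=S, B9=T
union over the pool: B1=T, B2=T, B2=F, B4=T, B4=F, B5=S, B5=E, B6=T, B7=T, B7=F, B8=S, B8=E, B9=T
uncovered (5 of 18): B1=F, B3=T, B3=F, B6=F, B9=F

Answer: B1=F, B3=T, B3=F, B6=F, B9=F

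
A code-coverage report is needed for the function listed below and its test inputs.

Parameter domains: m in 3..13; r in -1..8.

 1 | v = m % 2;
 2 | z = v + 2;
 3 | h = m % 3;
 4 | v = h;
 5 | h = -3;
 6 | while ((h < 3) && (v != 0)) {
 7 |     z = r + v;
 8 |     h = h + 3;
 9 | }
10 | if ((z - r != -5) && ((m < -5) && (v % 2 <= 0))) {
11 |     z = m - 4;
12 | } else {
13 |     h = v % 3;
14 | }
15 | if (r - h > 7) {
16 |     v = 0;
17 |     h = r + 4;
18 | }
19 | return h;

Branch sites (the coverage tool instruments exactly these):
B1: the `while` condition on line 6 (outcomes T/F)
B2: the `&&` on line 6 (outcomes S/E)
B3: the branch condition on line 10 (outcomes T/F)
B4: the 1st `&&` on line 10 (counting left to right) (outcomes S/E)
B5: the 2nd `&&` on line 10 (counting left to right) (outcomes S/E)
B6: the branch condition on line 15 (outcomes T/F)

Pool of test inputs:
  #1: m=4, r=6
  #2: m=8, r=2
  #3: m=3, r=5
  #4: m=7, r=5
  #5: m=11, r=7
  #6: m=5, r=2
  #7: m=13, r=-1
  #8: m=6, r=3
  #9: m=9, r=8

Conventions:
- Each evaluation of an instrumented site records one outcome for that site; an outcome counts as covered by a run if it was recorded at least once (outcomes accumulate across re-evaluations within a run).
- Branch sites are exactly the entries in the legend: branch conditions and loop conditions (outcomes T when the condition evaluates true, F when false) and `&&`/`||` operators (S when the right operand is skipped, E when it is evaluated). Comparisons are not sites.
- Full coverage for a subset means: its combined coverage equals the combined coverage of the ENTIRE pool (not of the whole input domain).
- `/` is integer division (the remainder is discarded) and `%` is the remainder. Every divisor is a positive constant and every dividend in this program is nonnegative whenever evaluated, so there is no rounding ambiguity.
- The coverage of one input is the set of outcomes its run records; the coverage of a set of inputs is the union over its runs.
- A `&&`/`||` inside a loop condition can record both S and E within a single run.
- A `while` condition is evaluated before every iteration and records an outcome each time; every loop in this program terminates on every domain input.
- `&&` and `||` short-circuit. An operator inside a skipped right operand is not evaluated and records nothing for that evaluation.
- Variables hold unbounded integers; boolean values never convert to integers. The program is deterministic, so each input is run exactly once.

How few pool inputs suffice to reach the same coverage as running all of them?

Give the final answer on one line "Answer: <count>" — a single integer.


test 1 (m=4, r=6) hits B1=T, B1=F, B2=S, B2=E, B3=F, B4=E, B5=S, B6=F
test 2 (m=8, r=2) hits B1=T, B1=F, B2=S, B2=E, B3=F, B4=E, B5=S, B6=F
test 3 (m=3, r=5) hits B1=F, B2=E, B3=F, B4=E, B5=S, B6=F
test 4 (m=7, r=5) hits B1=T, B1=F, B2=S, B2=E, B3=F, B4=E, B5=S, B6=F
test 5 (m=11, r=7) hits B1=T, B1=F, B2=S, B2=E, B3=F, B4=E, B5=S, B6=F
test 6 (m=5, r=2) hits B1=T, B1=F, B2=S, B2=E, B3=F, B4=E, B5=S, B6=F
test 7 (m=13, r=-1) hits B1=T, B1=F, B2=S, B2=E, B3=F, B4=E, B5=S, B6=F
test 8 (m=6, r=3) hits B1=F, B2=E, B3=F, B4=E, B5=S, B6=F
test 9 (m=9, r=8) hits B1=F, B2=E, B3=F, B4=S, B6=T
union over all inputs: B1=T, B1=F, B2=S, B2=E, B3=F, B4=S, B4=E, B5=S, B6=T, B6=F (10 outcomes)
checked all size-1 subsets: none covers 10 outcomes (max 8/10)
inputs {1, 9} (size 2) cover everything; no size-2 subset with a lexicographically smaller index list covers all 10
Answer: 2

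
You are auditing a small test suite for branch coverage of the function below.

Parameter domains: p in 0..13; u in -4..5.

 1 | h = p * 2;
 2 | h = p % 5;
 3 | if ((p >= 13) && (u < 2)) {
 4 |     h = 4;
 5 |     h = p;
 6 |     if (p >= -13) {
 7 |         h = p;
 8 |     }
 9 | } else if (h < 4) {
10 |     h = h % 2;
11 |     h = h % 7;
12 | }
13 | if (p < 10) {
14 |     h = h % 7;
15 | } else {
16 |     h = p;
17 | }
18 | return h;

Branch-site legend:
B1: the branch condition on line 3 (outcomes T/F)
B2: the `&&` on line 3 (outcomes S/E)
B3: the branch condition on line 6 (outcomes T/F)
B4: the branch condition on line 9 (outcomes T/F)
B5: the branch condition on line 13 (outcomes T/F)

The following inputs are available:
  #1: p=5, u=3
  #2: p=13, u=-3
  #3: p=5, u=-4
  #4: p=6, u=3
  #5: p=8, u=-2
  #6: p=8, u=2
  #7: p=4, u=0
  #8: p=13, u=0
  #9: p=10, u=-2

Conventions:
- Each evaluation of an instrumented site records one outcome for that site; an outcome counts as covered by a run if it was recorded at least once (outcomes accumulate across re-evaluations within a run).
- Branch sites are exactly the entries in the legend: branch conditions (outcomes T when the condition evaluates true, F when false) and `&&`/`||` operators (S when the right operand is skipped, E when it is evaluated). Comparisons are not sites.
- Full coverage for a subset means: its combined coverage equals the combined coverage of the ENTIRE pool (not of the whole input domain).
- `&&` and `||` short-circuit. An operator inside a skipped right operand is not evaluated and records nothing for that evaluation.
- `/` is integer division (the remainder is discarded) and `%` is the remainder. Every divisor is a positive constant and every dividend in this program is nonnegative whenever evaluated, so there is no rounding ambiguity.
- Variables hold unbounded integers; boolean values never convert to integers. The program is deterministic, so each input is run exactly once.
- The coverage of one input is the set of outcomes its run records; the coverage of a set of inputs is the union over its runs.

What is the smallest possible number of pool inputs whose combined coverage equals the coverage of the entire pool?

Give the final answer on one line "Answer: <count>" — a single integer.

run #1 (p=5, u=3) records B1=F, B2=S, B4=T, B5=T
run #2 (p=13, u=-3) records B1=T, B2=E, B3=T, B5=F
run #3 (p=5, u=-4) records B1=F, B2=S, B4=T, B5=T
run #4 (p=6, u=3) records B1=F, B2=S, B4=T, B5=T
run #5 (p=8, u=-2) records B1=F, B2=S, B4=T, B5=T
run #6 (p=8, u=2) records B1=F, B2=S, B4=T, B5=T
run #7 (p=4, u=0) records B1=F, B2=S, B4=F, B5=T
run #8 (p=13, u=0) records B1=T, B2=E, B3=T, B5=F
run #9 (p=10, u=-2) records B1=F, B2=S, B4=T, B5=F
the full pool covers 9 outcomes: B1=T, B1=F, B2=S, B2=E, B3=T, B4=T, B4=F, B5=T, B5=F
size 1 is not enough: best union over all size-1 subsets is 4/9
size 2 is not enough: best union over all size-2 subsets is 8/9
at size 3, {1, 2, 7} reaches all 9 outcomes; every lexicographically earlier size-3 subset fails

Answer: 3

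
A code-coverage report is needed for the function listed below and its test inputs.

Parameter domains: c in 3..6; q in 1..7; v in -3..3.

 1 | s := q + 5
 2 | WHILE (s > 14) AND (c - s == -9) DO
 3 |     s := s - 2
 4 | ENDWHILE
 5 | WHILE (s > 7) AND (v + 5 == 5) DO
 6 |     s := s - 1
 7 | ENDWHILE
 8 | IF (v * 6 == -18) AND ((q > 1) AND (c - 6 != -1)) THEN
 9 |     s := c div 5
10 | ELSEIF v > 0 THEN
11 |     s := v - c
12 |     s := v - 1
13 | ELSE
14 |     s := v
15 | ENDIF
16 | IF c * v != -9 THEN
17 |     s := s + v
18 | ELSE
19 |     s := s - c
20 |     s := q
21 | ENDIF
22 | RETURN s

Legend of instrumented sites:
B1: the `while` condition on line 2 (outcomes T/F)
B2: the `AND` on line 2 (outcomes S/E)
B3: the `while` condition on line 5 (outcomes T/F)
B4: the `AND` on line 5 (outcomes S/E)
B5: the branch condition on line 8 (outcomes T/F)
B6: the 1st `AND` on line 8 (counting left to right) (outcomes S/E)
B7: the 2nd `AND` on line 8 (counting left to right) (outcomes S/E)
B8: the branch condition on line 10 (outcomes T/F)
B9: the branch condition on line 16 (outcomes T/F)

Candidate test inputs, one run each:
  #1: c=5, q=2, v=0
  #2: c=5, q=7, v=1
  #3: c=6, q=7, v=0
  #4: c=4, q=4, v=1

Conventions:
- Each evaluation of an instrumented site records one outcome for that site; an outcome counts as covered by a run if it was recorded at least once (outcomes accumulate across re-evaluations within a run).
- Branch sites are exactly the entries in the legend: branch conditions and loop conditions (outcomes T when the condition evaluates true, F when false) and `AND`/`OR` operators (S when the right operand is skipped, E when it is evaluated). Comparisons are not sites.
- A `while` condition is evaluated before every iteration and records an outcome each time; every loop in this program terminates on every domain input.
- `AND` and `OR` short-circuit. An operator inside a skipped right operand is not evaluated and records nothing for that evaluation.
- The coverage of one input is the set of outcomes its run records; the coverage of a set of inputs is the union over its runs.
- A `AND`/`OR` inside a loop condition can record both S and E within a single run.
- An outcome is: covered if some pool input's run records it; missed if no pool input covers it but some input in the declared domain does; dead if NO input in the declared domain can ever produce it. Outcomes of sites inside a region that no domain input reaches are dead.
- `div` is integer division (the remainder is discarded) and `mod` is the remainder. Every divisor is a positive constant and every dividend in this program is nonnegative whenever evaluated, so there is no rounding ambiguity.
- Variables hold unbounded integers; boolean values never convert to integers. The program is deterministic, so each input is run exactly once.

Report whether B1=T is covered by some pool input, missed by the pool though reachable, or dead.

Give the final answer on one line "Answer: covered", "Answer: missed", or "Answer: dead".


no pool input records B1=T
checking all 196 inputs in the declared domain: B1=T is never recorded -> dead
Answer: dead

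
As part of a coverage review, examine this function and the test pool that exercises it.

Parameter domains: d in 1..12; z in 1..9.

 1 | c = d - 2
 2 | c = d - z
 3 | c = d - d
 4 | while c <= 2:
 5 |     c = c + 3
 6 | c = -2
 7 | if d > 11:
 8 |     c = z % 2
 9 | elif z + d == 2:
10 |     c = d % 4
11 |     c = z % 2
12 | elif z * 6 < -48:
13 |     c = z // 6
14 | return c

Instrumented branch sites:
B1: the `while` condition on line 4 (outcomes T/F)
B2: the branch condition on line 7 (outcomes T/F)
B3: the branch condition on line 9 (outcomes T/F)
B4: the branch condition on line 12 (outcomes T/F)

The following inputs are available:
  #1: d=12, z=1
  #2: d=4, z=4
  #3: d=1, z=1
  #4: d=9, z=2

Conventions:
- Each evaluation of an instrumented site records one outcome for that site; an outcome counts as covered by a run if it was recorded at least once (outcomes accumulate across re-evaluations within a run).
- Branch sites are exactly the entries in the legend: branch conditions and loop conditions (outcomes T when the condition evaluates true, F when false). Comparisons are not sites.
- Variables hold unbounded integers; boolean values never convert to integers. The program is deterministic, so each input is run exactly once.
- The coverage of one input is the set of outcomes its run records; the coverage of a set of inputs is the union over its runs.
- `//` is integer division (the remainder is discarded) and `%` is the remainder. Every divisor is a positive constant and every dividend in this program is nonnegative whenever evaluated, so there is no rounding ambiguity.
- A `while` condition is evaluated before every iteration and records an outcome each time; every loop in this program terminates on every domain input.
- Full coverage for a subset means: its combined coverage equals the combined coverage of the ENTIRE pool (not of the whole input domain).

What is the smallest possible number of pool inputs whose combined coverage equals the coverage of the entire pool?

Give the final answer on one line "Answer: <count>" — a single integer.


input #1, d=12, z=1: events B1->T, B1->F, B2->T; outcomes B1=T, B1=F, B2=T
input #2, d=4, z=4: events B1->T, B1->F, B2->F, B3->F, B4->F; outcomes B1=T, B1=F, B2=F, B3=F, B4=F
input #3, d=1, z=1: events B1->T, B1->F, B2->F, B3->T; outcomes B1=T, B1=F, B2=F, B3=T
input #4, d=9, z=2: events B1->T, B1->F, B2->F, B3->F, B4->F; outcomes B1=T, B1=F, B2=F, B3=F, B4=F
together the pool reaches 7 outcomes: B1=T, B1=F, B2=T, B2=F, B3=T, B3=F, B4=F
no size-1 subset reaches all 7 outcomes (best union: 5/7)
no size-2 subset reaches all 7 outcomes (best union: 6/7)
size 3: inputs {1, 2, 3} cover all 7 outcomes, and no lexicographically smaller subset of this size does
Answer: 3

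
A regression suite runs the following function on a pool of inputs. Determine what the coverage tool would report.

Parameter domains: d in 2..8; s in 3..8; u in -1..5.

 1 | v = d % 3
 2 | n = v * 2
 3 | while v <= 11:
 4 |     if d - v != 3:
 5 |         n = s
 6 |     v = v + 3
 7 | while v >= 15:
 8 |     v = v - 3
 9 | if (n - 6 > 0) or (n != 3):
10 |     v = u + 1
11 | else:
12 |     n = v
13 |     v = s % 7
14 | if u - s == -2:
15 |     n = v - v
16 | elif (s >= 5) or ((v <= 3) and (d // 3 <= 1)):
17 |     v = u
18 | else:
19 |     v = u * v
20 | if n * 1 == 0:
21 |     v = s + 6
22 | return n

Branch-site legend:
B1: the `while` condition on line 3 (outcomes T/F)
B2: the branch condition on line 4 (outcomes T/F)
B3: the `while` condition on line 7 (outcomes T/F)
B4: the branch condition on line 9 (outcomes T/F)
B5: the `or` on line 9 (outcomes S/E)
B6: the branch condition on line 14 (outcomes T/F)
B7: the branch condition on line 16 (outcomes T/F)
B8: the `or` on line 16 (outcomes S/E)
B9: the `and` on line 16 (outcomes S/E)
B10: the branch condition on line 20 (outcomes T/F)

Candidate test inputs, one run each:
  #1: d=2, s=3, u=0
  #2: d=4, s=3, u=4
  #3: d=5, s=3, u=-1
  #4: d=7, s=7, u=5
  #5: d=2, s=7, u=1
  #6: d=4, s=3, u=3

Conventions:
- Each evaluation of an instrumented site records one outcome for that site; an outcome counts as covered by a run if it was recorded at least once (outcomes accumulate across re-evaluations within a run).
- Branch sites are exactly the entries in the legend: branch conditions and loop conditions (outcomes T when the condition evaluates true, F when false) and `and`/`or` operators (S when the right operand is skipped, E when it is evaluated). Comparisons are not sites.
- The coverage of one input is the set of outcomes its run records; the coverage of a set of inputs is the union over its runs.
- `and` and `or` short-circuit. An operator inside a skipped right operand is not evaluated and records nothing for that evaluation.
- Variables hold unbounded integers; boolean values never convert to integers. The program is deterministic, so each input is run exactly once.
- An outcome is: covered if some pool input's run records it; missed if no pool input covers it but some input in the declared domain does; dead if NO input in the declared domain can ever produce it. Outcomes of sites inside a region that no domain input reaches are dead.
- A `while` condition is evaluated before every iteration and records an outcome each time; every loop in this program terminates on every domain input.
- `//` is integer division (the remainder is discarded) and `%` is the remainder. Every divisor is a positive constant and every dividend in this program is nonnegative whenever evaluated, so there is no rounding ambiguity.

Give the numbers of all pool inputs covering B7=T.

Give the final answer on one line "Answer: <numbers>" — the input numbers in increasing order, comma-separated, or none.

input #1 (d=2, s=3, u=0): covers B7=T
input #2 (d=4, s=3, u=4): covers B7=T
input #3 (d=5, s=3, u=-1): covers B7=T
input #4 (d=7, s=7, u=5): misses B7=T
input #5 (d=2, s=7, u=1): covers B7=T
input #6 (d=4, s=3, u=3): covers B7=T

Answer: 1, 2, 3, 5, 6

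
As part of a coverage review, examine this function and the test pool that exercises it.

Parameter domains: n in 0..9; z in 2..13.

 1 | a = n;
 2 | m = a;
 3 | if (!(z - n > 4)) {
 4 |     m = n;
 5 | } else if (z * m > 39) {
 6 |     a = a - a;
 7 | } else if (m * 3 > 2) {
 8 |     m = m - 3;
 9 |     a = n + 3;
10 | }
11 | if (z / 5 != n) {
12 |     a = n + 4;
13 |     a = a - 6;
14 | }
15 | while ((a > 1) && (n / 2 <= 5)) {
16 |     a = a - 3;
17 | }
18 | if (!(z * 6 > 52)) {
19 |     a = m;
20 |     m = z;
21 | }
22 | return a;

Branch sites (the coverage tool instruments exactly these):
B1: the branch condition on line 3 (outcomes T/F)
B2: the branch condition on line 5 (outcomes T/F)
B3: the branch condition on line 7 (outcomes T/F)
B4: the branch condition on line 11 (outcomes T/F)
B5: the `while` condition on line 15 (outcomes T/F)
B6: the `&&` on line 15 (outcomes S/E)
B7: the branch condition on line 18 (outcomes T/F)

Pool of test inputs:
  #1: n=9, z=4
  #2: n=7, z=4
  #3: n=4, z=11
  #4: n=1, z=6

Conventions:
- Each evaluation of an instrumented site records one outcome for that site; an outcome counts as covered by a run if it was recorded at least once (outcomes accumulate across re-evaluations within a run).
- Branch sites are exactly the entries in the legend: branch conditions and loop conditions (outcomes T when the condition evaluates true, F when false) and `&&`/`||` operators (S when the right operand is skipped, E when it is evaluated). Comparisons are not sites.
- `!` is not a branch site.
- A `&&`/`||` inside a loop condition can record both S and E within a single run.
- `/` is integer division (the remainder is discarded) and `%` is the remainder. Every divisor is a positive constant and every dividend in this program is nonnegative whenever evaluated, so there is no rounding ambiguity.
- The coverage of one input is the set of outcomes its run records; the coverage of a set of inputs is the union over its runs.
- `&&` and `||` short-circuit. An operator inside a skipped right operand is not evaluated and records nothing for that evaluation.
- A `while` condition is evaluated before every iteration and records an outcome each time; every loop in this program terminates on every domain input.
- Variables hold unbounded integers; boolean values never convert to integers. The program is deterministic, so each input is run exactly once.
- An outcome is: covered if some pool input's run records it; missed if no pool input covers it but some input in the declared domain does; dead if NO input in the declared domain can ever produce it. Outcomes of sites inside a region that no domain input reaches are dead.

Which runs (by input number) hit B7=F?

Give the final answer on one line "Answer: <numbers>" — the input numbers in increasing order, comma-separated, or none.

input #1 (n=9, z=4): does not produce B7=F
input #2 (n=7, z=4): does not produce B7=F
input #3 (n=4, z=11): produces B7=F
input #4 (n=1, z=6): does not produce B7=F

Answer: 3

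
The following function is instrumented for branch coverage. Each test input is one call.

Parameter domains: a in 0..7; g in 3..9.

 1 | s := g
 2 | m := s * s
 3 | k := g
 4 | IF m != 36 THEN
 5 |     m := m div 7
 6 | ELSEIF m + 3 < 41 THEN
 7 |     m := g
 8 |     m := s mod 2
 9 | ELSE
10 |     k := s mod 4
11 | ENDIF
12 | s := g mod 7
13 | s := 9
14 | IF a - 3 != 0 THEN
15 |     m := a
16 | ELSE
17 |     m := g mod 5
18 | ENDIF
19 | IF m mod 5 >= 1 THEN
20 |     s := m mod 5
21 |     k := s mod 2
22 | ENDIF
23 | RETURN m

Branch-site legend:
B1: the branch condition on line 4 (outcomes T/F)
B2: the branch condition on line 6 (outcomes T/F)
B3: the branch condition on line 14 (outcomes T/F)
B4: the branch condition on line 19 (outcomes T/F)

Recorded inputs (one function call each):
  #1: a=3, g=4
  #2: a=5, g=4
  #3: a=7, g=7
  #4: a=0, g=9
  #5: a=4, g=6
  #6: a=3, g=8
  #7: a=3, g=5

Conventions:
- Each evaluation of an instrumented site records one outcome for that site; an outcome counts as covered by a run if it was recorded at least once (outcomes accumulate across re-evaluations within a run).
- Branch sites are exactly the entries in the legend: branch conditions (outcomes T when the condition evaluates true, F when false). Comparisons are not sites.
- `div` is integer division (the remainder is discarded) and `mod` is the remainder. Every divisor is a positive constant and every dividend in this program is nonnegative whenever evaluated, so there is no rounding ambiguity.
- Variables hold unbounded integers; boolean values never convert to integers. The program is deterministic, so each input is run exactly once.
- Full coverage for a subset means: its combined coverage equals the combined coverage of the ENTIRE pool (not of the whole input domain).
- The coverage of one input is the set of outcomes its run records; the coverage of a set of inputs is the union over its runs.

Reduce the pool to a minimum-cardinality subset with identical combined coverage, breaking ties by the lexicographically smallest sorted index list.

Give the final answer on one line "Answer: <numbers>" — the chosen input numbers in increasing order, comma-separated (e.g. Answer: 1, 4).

#1 (a=3, g=4) -> B1->T, B3->F, B4->T; covered: B1=T, B3=F, B4=T
#2 (a=5, g=4) -> B1->T, B3->T, B4->F; covered: B1=T, B3=T, B4=F
#3 (a=7, g=7) -> B1->T, B3->T, B4->T; covered: B1=T, B3=T, B4=T
#4 (a=0, g=9) -> B1->T, B3->T, B4->F; covered: B1=T, B3=T, B4=F
#5 (a=4, g=6) -> B1->F, B2->T, B3->T, B4->T; covered: B1=F, B2=T, B3=T, B4=T
#6 (a=3, g=8) -> B1->T, B3->F, B4->T; covered: B1=T, B3=F, B4=T
#7 (a=3, g=5) -> B1->T, B3->F, B4->F; covered: B1=T, B3=F, B4=F
union over all inputs: B1=T, B1=F, B2=T, B3=T, B3=F, B4=T, B4=F (7 outcomes)
size 1 is not enough: best union over all size-1 subsets is 4/7
at size 2, {5, 7} reaches all 7 outcomes; every lexicographically earlier size-2 subset fails

Answer: 5, 7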